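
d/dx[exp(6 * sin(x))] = 6*exp(6*sin(x))*cos(x)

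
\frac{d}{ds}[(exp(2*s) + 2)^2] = 4*exp(4*s) + 8*exp(2*s)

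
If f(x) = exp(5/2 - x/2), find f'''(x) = -exp(5/2 - x/2)/8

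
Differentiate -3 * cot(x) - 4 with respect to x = 3/sin(x)^2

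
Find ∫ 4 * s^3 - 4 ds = s^4 - 4*s + C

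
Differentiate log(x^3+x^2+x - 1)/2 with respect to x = (3*x^2 + 2*x + 1)/(2*x^3 + 2*x^2 + 2*x - 2)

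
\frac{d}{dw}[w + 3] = 1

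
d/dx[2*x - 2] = 2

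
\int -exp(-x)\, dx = exp(-x) + C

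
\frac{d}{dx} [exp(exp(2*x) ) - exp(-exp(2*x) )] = (2*exp(2*x) + 2*exp(2*x + 2*exp(2*x)))*exp(-exp(2*x))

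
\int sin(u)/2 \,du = -cos(u)/2 + C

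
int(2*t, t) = t^2 + C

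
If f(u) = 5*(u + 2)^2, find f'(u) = 10*u + 20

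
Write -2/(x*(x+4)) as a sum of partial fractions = 1/(2*(x + 4)) - 1/(2*x)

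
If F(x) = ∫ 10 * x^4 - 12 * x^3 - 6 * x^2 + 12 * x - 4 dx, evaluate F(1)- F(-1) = -8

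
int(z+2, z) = z^2/2 + 2*z + C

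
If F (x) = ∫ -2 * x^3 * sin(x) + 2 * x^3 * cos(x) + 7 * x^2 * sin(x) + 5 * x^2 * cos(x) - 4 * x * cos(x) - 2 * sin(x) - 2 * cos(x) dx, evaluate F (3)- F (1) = 39*cos(3) + cos(1) + sin(1) + 39*sin(3)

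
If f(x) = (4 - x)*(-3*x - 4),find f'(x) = 6*x - 8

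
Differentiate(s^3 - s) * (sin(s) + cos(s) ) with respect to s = sqrt(2)*(s^3*cos(s + pi/4) + 3*s^2*sin(s + pi/4) - s*cos(s + pi/4) - sin(s + pi/4))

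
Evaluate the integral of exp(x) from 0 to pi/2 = -1 + exp(pi/2)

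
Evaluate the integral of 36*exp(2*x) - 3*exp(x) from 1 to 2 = -21*exp(2) + 3*E + 18*exp(4)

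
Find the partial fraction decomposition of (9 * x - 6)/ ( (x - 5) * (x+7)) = 23/(4*(x + 7)) + 13/(4*(x - 5))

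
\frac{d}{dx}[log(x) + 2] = 1/x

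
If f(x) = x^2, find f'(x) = 2*x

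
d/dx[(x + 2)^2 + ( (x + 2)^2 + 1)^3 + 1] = 6*x^5 + 60*x^4 + 252*x^3 + 552*x^2 + 632*x + 304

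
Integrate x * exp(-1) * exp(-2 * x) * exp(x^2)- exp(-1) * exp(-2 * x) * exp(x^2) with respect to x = exp((x - 1)^2 - 2)/2 + C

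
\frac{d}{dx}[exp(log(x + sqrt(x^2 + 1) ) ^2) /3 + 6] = (2*x*exp(log(x + sqrt(x^2 + 1))^2)*log(x + sqrt(x^2 + 1)) + 2*sqrt(x^2 + 1)*exp(log(x + sqrt(x^2 + 1))^2)*log(x + sqrt(x^2 + 1)))/(3*x^2 + 3*x*sqrt(x^2 + 1) + 3)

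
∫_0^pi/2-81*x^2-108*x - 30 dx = (-3*pi/2 - 2)^3 + 8 + 3*pi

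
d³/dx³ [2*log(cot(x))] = -4*sin(x)/cos(x)^3 - 4*cos(x)/sin(x)^3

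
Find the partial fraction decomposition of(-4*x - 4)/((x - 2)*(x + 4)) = -2/(x + 4) - 2/(x - 2)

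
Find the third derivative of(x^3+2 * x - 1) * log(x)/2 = (6*x^3*log(x) + 11*x^3 - 2*x - 2)/(2*x^3)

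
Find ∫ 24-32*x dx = -16*x^2 + 24*x + C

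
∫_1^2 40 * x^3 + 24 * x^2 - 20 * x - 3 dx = 173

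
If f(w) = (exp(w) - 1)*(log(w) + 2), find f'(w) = (w*exp(w)*log(w) + 2*w*exp(w) + exp(w) - 1)/w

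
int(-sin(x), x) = cos(x) + C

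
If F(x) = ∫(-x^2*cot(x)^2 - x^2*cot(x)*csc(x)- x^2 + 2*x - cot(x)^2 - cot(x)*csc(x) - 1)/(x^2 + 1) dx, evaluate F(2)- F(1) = -csc(1) - log(2) - cot(1) + cot(2) + csc(2) + log(5)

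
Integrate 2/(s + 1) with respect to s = log(3*(s + 1)^2) + C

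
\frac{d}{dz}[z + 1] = 1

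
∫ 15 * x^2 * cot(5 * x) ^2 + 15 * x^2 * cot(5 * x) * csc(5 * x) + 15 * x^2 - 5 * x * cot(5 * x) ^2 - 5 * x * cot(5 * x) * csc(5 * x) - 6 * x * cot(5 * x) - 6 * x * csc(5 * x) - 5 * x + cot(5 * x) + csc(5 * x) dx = -x*(3*x - 1)*(cot(5*x) + csc(5*x)) + C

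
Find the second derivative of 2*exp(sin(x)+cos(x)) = 2*(-sin(2*x) - sqrt(2)*sin(x + pi/4) + 1)*exp(sin(x))*exp(cos(x))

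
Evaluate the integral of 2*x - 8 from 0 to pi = -16 + (-4 + pi)^2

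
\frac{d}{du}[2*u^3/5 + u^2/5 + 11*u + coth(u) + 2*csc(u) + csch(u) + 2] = 6*u^2/5 + 2*u/5 - 2*cot(u)*csc(u) + 11 - cosh(u)/sinh(u)^2 - 1/sinh(u)^2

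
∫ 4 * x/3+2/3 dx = 2*x^2/3 + 2*x/3 + C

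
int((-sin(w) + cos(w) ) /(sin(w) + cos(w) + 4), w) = log(sin(w) + cos(w) + 4) + C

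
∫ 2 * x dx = x^2 + C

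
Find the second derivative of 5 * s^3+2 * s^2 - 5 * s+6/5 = 30*s + 4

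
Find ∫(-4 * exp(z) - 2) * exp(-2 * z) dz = (4*exp(z) + 1)*exp(-2*z) + C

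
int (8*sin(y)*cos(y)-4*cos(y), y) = (2*sin(y) - 1)^2 + C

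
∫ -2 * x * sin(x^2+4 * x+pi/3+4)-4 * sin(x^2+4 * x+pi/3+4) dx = cos((x + 2)^2 + pi/3) + C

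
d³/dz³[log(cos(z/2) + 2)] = (sin(z/2) - sin(z)/2)/(4*(cos(z/2) + 2)^3)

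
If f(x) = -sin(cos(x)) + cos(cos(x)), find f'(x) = sqrt(2)*sin(x)*sin(cos(x) + pi/4)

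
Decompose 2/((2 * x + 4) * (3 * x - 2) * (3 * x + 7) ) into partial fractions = 1/(3*(3*x + 7)) + 1/(24*(3*x - 2)) - 1/(8*(x + 2))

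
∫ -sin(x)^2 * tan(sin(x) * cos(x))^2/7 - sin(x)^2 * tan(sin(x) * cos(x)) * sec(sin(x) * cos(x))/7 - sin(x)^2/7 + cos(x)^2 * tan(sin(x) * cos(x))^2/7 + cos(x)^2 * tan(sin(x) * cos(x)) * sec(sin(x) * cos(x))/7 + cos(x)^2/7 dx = tan(sin(2*x)/2)/7 + sec(sin(2*x)/2)/7 + C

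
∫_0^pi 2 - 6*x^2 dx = -2*pi^3 + 2*pi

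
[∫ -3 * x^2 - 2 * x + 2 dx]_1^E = -exp(3) - exp(2) + 2*E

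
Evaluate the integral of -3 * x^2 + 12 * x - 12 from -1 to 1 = -26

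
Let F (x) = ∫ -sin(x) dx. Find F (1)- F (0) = -1 + cos(1)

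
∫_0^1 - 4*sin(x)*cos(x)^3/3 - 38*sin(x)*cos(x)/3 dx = -27/8 + 10*cos(2)/3 + cos(4)/24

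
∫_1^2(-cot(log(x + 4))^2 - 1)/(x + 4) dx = cot(log(6)) - cot(log(5))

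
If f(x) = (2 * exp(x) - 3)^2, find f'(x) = 8*exp(2*x) - 12*exp(x)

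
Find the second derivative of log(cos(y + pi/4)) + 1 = -2/(1 - sin(2*y))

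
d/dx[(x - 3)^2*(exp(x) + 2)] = x^2*exp(x) - 4*x*exp(x) + 4*x + 3*exp(x) - 12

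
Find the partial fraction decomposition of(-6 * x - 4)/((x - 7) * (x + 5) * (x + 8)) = 44/(45*(x + 8)) - 13/(18*(x + 5)) - 23/(90*(x - 7))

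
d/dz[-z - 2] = -1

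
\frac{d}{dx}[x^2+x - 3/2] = 2*x + 1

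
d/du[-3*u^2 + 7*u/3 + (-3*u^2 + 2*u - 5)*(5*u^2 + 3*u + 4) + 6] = -60*u^3 + 3*u^2 - 68*u - 14/3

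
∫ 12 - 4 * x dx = -2*x^2 + 12*x + C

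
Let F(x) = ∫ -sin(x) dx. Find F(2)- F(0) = -1 + cos(2)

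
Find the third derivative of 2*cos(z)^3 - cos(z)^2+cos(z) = (-54*sin(z)^2 - 8*cos(z) + 43)*sin(z)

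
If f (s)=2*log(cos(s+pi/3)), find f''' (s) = -4*sin(s + pi/3)/cos(s + pi/3)^3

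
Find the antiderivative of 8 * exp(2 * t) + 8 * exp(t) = 4*(exp(t) + 1)^2 + C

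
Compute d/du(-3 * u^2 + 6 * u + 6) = 6 - 6*u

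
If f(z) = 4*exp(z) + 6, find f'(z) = 4*exp(z)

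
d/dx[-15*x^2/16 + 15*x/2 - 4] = 15/2 - 15*x/8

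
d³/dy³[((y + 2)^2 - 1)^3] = 120*y^3 + 720*y^2 + 1368*y + 816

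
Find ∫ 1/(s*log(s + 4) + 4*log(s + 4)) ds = log(2*log(s + 4)) + C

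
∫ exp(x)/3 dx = exp(x)/3 + C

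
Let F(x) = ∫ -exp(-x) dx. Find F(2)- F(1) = -exp(-1) + exp(-2)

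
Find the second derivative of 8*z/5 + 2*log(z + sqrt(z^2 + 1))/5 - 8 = (-4*z^3 - 4*z^2*sqrt(z^2 + 1) - 2*z)/(10*z^5 + 10*z^4*sqrt(z^2 + 1) + 20*z^3 + 15*z^2*sqrt(z^2 + 1) + 10*z + 5*sqrt(z^2 + 1))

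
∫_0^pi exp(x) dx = -1 + exp(pi)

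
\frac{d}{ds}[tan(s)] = cos(s)^(-2)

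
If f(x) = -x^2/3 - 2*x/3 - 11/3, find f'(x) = -2*x/3 - 2/3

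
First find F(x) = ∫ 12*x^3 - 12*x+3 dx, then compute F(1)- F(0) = 0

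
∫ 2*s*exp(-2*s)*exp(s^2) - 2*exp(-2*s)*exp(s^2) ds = exp((s - 1)^2 - 1) + C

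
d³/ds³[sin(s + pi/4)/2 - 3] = -cos(s + pi/4)/2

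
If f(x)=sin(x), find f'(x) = cos(x)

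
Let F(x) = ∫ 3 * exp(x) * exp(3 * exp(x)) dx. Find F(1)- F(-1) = -exp(3*exp(-1)) + exp(3*E)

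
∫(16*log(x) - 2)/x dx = 2*(4*log(x) - 1)*log(x) + C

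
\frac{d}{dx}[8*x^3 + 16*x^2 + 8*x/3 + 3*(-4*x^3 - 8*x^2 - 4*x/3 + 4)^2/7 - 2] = 288*x^5/7 + 960*x^4/7 + 128*x^3 + 72*x^2/7 - 64*x/3 - 40/21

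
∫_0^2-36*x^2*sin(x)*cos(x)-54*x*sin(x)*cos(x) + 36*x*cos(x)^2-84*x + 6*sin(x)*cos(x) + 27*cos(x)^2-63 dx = -291 + 123*cos(2)^2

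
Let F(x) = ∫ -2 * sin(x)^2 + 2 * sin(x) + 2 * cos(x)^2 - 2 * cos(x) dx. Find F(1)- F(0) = (-1 + cos(1) + sin(1))^2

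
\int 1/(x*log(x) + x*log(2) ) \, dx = log(log(2*x)) + C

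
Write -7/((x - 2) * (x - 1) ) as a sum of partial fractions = 7/(x - 1) - 7/(x - 2)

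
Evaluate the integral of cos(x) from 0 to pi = 0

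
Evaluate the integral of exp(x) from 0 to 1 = -1 + E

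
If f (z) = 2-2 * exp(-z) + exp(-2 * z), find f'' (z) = (4 - 2*exp(z))*exp(-2*z)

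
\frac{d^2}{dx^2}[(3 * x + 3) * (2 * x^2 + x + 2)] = 36*x + 18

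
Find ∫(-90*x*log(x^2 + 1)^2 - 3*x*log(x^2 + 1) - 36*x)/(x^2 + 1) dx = 3*(-20*log(x^2 + 1)^2 - log(x^2 + 1) - 24)*log(x^2 + 1)/4 + C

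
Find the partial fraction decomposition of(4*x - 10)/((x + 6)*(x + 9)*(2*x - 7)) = 16/(475*(2*x - 7)) - 46/(75*(x + 9)) + 34/(57*(x + 6))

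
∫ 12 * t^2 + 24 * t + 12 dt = 4*t^3 + 12*t^2 + 12*t + C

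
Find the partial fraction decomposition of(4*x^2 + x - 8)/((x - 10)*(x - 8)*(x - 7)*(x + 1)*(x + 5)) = 29/(3120*(x + 5)) + 5/(3168*(x + 1)) + 65/(96*(x - 7)) - 128/(117*(x - 8)) + 67/(165*(x - 10))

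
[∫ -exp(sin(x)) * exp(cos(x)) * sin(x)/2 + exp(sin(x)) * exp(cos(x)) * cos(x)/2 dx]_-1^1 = -exp(-sin(1) + cos(1))/2 + exp(cos(1) + sin(1))/2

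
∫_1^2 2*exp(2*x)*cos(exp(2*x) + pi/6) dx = -sin(pi/6 + exp(2)) + sin(pi/6 + exp(4))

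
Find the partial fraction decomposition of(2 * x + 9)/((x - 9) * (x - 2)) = -13/(7*(x - 2)) + 27/(7*(x - 9))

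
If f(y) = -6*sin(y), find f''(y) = 6*sin(y)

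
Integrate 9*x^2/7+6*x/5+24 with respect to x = 3*x^3/7 + 3*x^2/5 + 24*x + C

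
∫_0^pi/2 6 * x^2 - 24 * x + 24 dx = 2*(-2 + pi/2)^3 + 16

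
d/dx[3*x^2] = 6*x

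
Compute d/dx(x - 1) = 1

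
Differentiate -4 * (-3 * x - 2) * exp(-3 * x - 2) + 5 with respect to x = (-36*x - 12)*exp(-3*x - 2)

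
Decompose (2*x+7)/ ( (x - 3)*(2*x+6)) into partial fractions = -1/(12*(x + 3)) + 13/(12*(x - 3))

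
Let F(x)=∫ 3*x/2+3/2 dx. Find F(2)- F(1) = 15/4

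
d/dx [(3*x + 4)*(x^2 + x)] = 9*x^2 + 14*x + 4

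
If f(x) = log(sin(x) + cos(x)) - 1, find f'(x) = 1/tan(x + pi/4)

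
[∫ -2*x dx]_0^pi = -pi^2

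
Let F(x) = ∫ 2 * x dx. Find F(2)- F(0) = 4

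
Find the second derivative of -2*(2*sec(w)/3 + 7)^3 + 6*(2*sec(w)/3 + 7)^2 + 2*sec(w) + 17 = 2*(-128*sin(w)^2/(9*cos(w)) - 3137*cos(w)/9 + 64*cos(2*w) + 69*cos(3*w) - 128)/(cos(2*w) + 1)^2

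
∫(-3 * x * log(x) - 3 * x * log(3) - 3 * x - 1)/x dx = -(3*x + 1)*log(3*x) + C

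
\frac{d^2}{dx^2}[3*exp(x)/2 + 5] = 3*exp(x)/2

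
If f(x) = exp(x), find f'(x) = exp(x)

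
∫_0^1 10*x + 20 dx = 25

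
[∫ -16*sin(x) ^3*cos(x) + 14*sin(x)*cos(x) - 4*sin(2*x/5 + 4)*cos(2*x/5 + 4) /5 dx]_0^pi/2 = -cos(4)^2 + cos(pi/5 + 4)^2 + 3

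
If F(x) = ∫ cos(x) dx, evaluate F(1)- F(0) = sin(1)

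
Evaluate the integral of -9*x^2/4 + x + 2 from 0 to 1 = 7/4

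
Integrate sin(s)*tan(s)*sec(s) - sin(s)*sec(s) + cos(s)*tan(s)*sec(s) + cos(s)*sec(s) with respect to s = tan(s) + C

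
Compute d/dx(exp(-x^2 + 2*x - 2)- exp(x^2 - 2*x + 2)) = (-2*x*exp(2*x^2 - 4*x + 4) - 2*x + 2*exp(2*x^2 - 4*x + 4) + 2)*exp(-x^2 + 2*x - 2)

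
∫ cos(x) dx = sin(x) + C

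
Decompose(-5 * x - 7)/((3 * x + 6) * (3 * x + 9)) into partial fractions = -8/(9*(x + 3)) + 1/(3*(x + 2))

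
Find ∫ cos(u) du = sin(u) + C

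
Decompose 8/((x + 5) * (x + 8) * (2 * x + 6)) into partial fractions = 4/(15*(x + 8)) - 2/(3*(x + 5)) + 2/(5*(x + 3))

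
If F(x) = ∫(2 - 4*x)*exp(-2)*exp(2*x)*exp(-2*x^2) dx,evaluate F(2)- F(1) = -exp(-2) + exp(-6)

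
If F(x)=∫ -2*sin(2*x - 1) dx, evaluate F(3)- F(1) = -cos(1) + cos(5)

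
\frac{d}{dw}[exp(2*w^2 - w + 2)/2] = 2*w*exp(2*w^2 - w + 2) - exp(2*w^2 - w + 2)/2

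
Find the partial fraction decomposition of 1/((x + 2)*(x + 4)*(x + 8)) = 1/(24*(x + 8)) - 1/(8*(x + 4)) + 1/(12*(x + 2))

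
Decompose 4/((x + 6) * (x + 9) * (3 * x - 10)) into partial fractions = 9/(259*(3*x - 10)) + 4/(111*(x + 9)) - 1/(21*(x + 6))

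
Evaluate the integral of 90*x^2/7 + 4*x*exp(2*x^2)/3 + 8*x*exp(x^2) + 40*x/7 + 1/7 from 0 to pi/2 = -13/3 + pi/14 + 5*pi^2/7 + 15*pi^3/28 + exp(pi^2/2)/3 + 4*exp(pi^2/4)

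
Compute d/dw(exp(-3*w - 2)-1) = -3*exp(-3*w - 2)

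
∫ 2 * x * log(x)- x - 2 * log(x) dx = ((x - 1)^2 - 1)*(log(x) - 1) + C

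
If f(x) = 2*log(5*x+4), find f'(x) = 10/(5*x + 4)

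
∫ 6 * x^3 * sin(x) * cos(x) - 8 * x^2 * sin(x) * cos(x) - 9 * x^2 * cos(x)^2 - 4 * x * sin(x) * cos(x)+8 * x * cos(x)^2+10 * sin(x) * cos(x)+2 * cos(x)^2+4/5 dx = 4*x/5 + (-3*x^3 + 4*x^2 + 2*x - 5)*cos(x)^2 + C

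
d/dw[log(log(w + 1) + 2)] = 1/(w*log(w + 1) + 2*w + log(w + 1) + 2)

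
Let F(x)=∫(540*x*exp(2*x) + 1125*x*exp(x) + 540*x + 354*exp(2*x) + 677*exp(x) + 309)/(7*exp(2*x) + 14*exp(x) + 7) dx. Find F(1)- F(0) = 59*E/(7*(1 + E)) + 572/7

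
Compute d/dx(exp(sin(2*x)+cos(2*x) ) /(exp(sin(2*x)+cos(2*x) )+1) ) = 2*sqrt(2)*E*exp(1 - cos(2*x))*exp(sin(2*x))*cos(2*x + pi/4)/(exp(1 - cos(2*x)) + E*exp(sin(2*x)))^2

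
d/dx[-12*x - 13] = -12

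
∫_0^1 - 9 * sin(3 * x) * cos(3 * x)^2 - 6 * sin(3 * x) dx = -3 + 2*cos(3) + cos(3)^3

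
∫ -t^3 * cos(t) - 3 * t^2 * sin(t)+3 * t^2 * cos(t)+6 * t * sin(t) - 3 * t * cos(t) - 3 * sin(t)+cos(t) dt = -(t - 1)^3*sin(t) + C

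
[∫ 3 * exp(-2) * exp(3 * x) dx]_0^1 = E - exp(-2)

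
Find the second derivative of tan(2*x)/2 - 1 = 4*sin(2*x)/cos(2*x)^3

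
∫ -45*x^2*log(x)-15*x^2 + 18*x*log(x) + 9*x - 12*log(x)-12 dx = 3*x*(-5*x^2 + 3*x - 4)*log(x) + C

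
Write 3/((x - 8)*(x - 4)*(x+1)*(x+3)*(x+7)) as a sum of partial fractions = 1/(1320*(x + 7)) - 3/(616*(x + 3)) + 1/(180*(x + 1)) - 3/(1540*(x - 4)) + 1/(1980*(x - 8))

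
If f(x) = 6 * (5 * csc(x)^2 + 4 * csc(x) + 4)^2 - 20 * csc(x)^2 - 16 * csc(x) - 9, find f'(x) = -8*(22 + 79/sin(x) + 90/sin(x)^2 + 75/sin(x)^3)*cos(x)/sin(x)^2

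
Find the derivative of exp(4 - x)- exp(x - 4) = (-exp(2*x - 8) - 1)*exp(4 - x)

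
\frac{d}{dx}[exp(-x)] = -exp(-x)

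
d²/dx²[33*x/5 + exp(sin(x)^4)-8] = 4*(-4*sin(x)^6 + 4*sin(x)^4 - 4*sin(x)^2 + 3)*exp(sin(x)^4)*sin(x)^2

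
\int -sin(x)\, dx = cos(x) + C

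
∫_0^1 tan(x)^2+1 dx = tan(1)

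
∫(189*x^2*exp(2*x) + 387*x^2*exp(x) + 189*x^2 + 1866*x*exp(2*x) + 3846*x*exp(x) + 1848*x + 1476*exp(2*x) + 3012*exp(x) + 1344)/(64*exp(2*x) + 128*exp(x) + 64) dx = (7*x*(exp(x) + 1) + exp(x))*(36*x + (3*x + 16)^2 - 64)/(64*(exp(x) + 1)) + C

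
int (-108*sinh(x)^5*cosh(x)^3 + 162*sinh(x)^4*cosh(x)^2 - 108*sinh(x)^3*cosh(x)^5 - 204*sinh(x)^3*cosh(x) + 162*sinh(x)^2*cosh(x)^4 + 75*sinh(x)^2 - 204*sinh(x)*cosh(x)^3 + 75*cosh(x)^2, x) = -27*sinh(x)^4*cosh(x)^4 + 54*sinh(x)^3*cosh(x)^3 + 75*sinh(2*x)/2 - 51*cosh(4*x)/4 + C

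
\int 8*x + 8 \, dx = 4*x^2 + 8*x + C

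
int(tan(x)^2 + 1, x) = tan(x) + C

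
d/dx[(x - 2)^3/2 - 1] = 3*x^2/2 - 6*x + 6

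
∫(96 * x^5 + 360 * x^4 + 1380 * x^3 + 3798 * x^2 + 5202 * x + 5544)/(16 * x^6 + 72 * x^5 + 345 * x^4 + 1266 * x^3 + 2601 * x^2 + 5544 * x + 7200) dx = log((4*x^3 + 9*x^2 + 33*x + 84)^2/144 + 1) + C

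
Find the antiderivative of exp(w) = exp(w) + C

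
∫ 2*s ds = s^2 + C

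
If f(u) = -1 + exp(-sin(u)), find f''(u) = (sin(u) + cos(u)^2)*exp(-sin(u))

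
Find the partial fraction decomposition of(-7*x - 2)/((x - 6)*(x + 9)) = -61/(15*(x + 9)) - 44/(15*(x - 6))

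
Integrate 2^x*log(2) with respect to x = 2^x + C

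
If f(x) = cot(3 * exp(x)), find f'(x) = -3*exp(x)/sin(3*exp(x))^2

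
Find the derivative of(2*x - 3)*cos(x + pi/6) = -2*x*sin(x + pi/6) + 3*sin(x + pi/6) + 2*cos(x + pi/6)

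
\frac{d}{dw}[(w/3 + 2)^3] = w^2/9 + 4*w/3 + 4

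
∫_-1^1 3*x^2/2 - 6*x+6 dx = 13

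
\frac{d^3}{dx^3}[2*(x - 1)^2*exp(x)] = 2*x^2*exp(x) + 8*x*exp(x) + 2*exp(x)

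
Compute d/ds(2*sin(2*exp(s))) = 4*exp(s)*cos(2*exp(s))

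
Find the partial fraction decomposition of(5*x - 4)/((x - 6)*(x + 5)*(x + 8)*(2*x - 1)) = 12/(2057*(2*x - 1)) + 22/(357*(x + 8)) - 29/(363*(x + 5)) + 13/(847*(x - 6))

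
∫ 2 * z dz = z^2 + C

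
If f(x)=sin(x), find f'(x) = cos(x)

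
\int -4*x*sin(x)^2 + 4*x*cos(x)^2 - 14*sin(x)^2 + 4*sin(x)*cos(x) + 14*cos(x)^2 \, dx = (2*x + 7)*sin(2*x) + C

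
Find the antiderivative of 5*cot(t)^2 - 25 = -30*t - 5*cot(t) + C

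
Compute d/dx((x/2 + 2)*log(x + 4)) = log(x + 4)/2 + 1/2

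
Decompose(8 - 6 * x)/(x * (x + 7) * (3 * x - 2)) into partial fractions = 18/(23*(3*x - 2)) + 50/(161*(x + 7)) - 4/(7*x)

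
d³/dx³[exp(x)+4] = exp(x)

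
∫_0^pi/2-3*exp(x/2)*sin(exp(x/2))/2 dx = 3*cos(exp(pi/4)) - 3*cos(1)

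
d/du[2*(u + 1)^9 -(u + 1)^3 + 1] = 18*u^8 + 144*u^7 + 504*u^6 + 1008*u^5 + 1260*u^4 + 1008*u^3 + 501*u^2 + 138*u + 15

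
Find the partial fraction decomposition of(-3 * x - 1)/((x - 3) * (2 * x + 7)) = -19/(13*(2*x + 7)) - 10/(13*(x - 3))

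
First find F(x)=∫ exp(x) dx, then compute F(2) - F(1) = -E + exp(2)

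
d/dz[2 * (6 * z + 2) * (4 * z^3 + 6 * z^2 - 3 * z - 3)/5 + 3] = 192*z^3/5 + 264*z^2/5 - 24*z/5 - 48/5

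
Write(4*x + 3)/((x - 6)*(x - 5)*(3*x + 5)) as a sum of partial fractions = -33/(460*(3*x + 5)) - 23/(20*(x - 5)) + 27/(23*(x - 6))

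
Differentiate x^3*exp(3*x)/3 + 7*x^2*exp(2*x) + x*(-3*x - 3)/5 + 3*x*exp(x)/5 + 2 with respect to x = x^3*exp(3*x) + x^2*exp(3*x) + 14*x^2*exp(2*x) + 14*x*exp(2*x) + 3*x*exp(x)/5 - 6*x/5 + 3*exp(x)/5 - 3/5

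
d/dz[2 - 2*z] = -2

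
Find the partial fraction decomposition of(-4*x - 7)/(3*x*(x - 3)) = -19/(9*(x - 3)) + 7/(9*x)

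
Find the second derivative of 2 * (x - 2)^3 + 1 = 12*x - 24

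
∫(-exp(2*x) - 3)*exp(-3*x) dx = (exp(2*x) + 1)*exp(-3*x) + C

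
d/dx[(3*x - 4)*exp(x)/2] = 3*x*exp(x)/2 - exp(x)/2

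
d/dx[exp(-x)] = -exp(-x)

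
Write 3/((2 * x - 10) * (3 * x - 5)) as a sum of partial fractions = -9/(20*(3*x - 5)) + 3/(20*(x - 5))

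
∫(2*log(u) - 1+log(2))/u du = (log(u) - 1)*log(2*u) + C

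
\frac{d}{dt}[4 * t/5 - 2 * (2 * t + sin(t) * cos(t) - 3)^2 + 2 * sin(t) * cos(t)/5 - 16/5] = 16*t*sin(t)^2 - 24*t + 8*sin(t)^3*cos(t) - 124*sin(t)^2/5 - 12*sin(t)*cos(t) + 186/5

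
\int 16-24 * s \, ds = -12*s^2 + 16*s + C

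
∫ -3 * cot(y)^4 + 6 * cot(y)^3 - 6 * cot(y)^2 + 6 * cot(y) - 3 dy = (cot(y) - 1)^3 + C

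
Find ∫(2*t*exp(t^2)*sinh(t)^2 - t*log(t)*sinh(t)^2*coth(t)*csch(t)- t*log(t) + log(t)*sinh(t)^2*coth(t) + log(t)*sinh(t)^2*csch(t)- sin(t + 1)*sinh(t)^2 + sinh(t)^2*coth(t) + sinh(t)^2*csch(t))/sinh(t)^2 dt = t*(coth(t) + csch(t))*log(t) + exp(t^2) + cos(t + 1) + C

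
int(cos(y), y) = sin(y) + C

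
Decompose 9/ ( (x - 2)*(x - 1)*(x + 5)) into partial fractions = 3/(14*(x + 5)) - 3/(2*(x - 1)) + 9/(7*(x - 2))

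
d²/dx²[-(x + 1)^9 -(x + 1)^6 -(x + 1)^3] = -72*x^7 - 504*x^6 - 1512*x^5 - 2550*x^4 - 2640*x^3 - 1692*x^2 - 630*x - 108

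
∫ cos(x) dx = sin(x) + C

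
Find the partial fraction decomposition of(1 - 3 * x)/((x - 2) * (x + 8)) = -5/(2*(x + 8)) - 1/(2*(x - 2))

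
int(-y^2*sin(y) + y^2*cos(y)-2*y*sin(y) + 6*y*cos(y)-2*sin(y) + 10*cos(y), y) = sqrt(2)*((y + 2)^2 + 2)*sin(y + pi/4) + C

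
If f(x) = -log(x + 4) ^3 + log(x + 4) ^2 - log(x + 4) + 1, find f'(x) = (-3*log(x + 4)^2 + 2*log(x + 4) - 1)/(x + 4)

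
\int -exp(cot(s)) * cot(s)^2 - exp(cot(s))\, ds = exp(cot(s)) + C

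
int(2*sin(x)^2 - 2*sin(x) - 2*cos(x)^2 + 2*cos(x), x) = -sin(2*x) + 2*sqrt(2)*sin(x + pi/4) + C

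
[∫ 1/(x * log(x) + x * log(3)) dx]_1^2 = -log(log(3)) + log(log(6))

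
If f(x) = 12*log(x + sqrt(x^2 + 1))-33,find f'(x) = (12*x + 12*sqrt(x^2 + 1))/(x^2 + x*sqrt(x^2 + 1) + 1)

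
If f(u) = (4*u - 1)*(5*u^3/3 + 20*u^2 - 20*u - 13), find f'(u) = 80*u^3/3 + 235*u^2 - 200*u - 32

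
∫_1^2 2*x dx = 3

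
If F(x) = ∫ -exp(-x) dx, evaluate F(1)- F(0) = -1 + exp(-1)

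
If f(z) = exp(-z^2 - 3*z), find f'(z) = (-2*z - 3)*exp(-z^2 - 3*z)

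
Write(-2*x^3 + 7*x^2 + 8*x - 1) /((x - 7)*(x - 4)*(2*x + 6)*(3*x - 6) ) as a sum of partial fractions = -23/(525*(x + 3)) + 9/(100*(x - 2)) - 5/(84*(x - 4)) - 8/(25*(x - 7))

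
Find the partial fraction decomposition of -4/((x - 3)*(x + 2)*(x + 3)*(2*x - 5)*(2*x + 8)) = 32/(1287*(2*x - 5)) - 1/(91*(x + 4)) + 1/(33*(x + 3)) - 1/(45*(x + 2)) - 1/(105*(x - 3))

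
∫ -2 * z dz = -z^2 + C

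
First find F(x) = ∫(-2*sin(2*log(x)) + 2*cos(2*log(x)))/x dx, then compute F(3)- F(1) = -1 + sqrt(2)*cos(-2*log(3) + pi/4)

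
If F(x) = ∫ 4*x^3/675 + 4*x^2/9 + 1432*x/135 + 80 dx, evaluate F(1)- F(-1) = 4328/27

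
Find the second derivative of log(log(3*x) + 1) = (-log(x) - 2 - log(3))/(x^2*log(x)^2 + 2*x^2*log(x) + 2*x^2*log(3)*log(x) + x^2 + x^2*log(3)^2 + 2*x^2*log(3))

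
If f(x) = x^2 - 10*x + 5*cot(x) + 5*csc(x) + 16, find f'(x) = 2*x - 5*cot(x)^2 - 5*cot(x)*csc(x) - 15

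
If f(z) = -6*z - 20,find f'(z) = -6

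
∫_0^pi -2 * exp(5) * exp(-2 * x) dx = -exp(5) + exp(5 - 2*pi)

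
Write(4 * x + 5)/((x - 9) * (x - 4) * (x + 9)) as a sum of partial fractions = -31/(234*(x + 9)) - 21/(65*(x - 4)) + 41/(90*(x - 9))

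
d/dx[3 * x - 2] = 3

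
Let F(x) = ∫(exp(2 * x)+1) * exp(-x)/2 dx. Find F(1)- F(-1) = E - exp(-1)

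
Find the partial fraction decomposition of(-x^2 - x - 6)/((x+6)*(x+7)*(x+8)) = -31/(x + 8) + 48/(x + 7) - 18/(x + 6)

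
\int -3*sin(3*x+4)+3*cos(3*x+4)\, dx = sqrt(2)*sin(3*x + pi/4 + 4) + C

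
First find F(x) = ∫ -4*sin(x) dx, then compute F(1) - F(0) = -4 + 4*cos(1)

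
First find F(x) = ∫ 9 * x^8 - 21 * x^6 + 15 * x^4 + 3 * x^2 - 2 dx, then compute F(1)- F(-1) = 0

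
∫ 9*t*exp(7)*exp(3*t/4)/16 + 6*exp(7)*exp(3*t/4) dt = (3*t + 28)*exp(3*t/4 + 7)/4 + C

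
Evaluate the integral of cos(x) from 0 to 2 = sin(2)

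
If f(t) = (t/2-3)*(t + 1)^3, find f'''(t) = 12*t - 9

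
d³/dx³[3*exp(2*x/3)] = 8*exp(2*x/3)/9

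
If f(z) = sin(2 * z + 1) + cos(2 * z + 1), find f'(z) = -2*sin(2*z + 1) + 2*cos(2*z + 1)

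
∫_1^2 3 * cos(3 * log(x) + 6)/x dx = -sin(6) + sin(3*log(2) + 6)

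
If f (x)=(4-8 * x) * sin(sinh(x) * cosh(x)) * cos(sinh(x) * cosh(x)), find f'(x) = -16*x*cos(2*sinh(x)*cosh(x))*sinh(x)^2 - 8*x*cos(2*sinh(x)*cosh(x)) - 4*sin(2*sinh(x)*cosh(x)) + 8*cos(2*sinh(x)*cosh(x))*sinh(x)^2 + 4*cos(2*sinh(x)*cosh(x))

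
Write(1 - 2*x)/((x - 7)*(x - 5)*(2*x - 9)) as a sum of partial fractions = -32/(5*(2*x - 9)) + 9/(2*(x - 5)) - 13/(10*(x - 7))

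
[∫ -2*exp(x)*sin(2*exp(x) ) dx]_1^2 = -cos(2*E) + cos(2*exp(2))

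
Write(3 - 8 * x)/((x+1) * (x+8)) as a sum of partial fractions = -67/(7*(x + 8)) + 11/(7*(x + 1))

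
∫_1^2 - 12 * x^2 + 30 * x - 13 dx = 4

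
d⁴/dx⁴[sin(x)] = sin(x)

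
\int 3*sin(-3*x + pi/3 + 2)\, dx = cos(-3*x + pi/3 + 2) + C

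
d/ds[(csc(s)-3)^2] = 2*(3 - 1/sin(s))*cos(s)/sin(s)^2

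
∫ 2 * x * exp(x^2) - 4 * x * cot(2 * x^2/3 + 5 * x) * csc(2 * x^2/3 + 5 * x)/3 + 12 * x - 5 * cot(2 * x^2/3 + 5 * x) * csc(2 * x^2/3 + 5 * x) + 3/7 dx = 6*x^2 + 3*x/7 + exp(x^2) + csc(x*(2*x + 15)/3) + C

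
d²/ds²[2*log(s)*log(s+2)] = (-2*s^2*log(s) - 2*s^2*log(s + 2) + 4*s^2 - 8*s*log(s + 2) + 8*s - 8*log(s + 2))/(s^4 + 4*s^3 + 4*s^2)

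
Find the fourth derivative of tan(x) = 24*tan(x)^5 + 40*tan(x)^3 + 16*tan(x)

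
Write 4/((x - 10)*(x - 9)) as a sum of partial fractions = -4/(x - 9) + 4/(x - 10)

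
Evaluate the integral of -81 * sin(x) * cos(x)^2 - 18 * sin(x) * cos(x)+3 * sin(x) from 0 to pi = -48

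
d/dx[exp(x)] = exp(x)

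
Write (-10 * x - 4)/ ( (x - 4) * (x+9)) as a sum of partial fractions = -86/(13*(x + 9)) - 44/(13*(x - 4))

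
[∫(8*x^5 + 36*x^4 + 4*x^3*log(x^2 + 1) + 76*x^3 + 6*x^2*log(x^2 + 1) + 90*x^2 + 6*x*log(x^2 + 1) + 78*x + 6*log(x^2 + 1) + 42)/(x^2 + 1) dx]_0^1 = 4*log(2) + 55/2 + (log(2) + 11)^2/2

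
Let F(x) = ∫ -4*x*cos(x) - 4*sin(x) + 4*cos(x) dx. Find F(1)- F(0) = 0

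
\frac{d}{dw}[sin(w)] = cos(w)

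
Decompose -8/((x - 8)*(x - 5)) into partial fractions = 8/(3*(x - 5)) - 8/(3*(x - 8))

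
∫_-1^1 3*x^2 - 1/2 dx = 1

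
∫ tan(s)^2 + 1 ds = tan(s) + C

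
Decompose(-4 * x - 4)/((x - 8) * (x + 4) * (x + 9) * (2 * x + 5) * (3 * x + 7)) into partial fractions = -108/(775*(3*x + 7)) + 32/(273*(2*x + 5)) + 8/(5525*(x + 9)) - 1/(75*(x + 4)) - 1/(3689*(x - 8))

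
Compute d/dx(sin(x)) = cos(x)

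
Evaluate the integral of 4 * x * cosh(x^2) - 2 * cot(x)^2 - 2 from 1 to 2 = -2*sinh(1) - 2/tan(1) + 2/tan(2) + 2*sinh(4)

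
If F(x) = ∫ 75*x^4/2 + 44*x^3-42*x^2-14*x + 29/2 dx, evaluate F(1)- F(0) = 12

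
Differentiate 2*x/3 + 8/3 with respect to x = 2/3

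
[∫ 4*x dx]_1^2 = 6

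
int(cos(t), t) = sin(t) + C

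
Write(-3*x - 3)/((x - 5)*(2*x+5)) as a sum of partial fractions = -3/(5*(2*x + 5)) - 6/(5*(x - 5))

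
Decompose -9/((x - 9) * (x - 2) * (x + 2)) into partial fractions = -9/(44*(x + 2)) + 9/(28*(x - 2)) - 9/(77*(x - 9))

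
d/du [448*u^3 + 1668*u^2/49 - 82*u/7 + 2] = 1344*u^2 + 3336*u/49 - 82/7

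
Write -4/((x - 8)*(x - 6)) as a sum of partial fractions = 2/(x - 6) - 2/(x - 8)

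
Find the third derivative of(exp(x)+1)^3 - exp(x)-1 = 27*exp(3*x) + 24*exp(2*x) + 2*exp(x)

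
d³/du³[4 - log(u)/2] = -1/u^3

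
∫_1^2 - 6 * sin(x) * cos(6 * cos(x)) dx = sin(6*cos(2)) - sin(6*cos(1))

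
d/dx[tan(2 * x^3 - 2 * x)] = 6*x^2*tan(2*x^3 - 2*x)^2 + 6*x^2 - 2*tan(2*x^3 - 2*x)^2 - 2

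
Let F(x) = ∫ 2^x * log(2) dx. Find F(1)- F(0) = 1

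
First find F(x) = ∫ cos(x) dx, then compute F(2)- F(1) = -sin(1) + sin(2)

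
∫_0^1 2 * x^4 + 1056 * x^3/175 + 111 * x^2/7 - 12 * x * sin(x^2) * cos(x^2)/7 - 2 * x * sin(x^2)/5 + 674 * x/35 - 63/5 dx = 3*cos(2)/14 + cos(1)/5 + 1333/350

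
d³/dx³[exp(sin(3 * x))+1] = -27*(sin(3*x) + 3)*exp(sin(3*x))*sin(3*x)*cos(3*x)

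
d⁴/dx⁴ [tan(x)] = 24*tan(x)^5 + 40*tan(x)^3 + 16*tan(x)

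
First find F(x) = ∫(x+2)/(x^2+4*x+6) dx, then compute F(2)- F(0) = -log(6)/2 + log(18)/2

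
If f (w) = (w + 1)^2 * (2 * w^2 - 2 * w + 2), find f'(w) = 8*w^3 + 6*w^2 + 2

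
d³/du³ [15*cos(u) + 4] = 15*sin(u)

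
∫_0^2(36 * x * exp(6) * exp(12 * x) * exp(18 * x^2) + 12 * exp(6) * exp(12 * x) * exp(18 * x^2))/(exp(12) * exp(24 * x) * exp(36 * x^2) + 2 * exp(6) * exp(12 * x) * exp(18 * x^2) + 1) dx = -exp(6)/(1 + exp(6)) + exp(102)/(1 + exp(102))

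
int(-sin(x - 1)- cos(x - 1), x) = sqrt(2)*cos(x - 1 + pi/4) + C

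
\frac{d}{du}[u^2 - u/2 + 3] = 2*u - 1/2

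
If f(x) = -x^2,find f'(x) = -2*x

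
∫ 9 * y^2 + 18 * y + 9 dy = 3*y^3 + 9*y^2 + 9*y + C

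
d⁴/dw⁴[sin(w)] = sin(w)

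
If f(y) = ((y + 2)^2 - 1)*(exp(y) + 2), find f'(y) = y^2*exp(y) + 6*y*exp(y) + 4*y + 7*exp(y) + 8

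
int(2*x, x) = x^2 + C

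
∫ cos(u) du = sin(u) + C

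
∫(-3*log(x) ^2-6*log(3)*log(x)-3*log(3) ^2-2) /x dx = (-log(3*x)^2 - 2)*log(3*x) + C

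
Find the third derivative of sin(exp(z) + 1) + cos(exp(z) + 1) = sqrt(2)*(-exp(2*z)*cos(exp(z) + pi/4 + 1) - 3*exp(z)*sin(exp(z) + pi/4 + 1) + cos(exp(z) + pi/4 + 1))*exp(z)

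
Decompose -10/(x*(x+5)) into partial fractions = 2/(x + 5) - 2/x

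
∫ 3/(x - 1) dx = 3*log(x - 1) + C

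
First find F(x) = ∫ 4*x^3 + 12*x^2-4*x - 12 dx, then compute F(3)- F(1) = 144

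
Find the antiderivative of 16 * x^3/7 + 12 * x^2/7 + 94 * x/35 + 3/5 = 4*x^4/7 + 4*x^3/7 + 47*x^2/35 + 3*x/5 + C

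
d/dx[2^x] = 2^x*log(2)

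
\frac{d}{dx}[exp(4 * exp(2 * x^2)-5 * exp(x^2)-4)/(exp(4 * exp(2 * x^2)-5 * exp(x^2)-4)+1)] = (-10*x*exp(x^2 - 4*exp(2*x^2) + 5*exp(x^2) + 4) + 16*x*exp(2*x^2 - 4*exp(2*x^2) + 5*exp(x^2) + 4))/(exp(8)*exp(10*exp(x^2))*exp(-8*exp(2*x^2)) + 2*exp(4)*exp(5*exp(x^2))*exp(-4*exp(2*x^2)) + 1)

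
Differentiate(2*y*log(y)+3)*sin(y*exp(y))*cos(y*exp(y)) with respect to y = 2*y^2*exp(y)*log(y)*cos(2*y*exp(y)) + 2*y*exp(y)*log(y)*cos(2*y*exp(y)) + 3*y*exp(y)*cos(2*y*exp(y)) + 3*exp(y)*cos(2*y*exp(y)) + log(y)*sin(2*y*exp(y)) + sin(2*y*exp(y))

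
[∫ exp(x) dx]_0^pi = -1 + exp(pi)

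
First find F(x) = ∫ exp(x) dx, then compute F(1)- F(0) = -1 + E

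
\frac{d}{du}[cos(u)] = -sin(u)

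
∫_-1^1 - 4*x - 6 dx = -12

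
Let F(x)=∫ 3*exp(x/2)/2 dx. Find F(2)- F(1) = -3*exp(1/2) + 3*E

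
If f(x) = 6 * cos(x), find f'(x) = -6*sin(x)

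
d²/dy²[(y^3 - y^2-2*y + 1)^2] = 30*y^4 - 40*y^3 - 36*y^2 + 36*y + 4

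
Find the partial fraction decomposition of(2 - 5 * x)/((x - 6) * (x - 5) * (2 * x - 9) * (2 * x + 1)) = -9/(715*(2*x + 1)) - 41/(15*(2*x - 9)) + 23/(11*(x - 5)) - 28/(39*(x - 6))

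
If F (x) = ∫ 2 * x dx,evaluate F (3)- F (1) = 8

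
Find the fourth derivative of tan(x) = 24*tan(x)^5 + 40*tan(x)^3 + 16*tan(x)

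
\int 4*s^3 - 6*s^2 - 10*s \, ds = s^4 - 2*s^3 - 5*s^2 + C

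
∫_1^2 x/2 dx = 3/4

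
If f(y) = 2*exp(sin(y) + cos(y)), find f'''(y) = (-sqrt(2)*sin(3*y + pi/4) - 6*cos(2*y) + sqrt(2)*cos(y + pi/4))*exp(sin(y))*exp(cos(y))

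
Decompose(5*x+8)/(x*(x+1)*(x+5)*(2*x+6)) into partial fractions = 17/(80*(x + 5)) - 7/(24*(x + 3)) - 3/(16*(x + 1)) + 4/(15*x)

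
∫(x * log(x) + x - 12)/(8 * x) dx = (x - 12)*log(x)/8 + C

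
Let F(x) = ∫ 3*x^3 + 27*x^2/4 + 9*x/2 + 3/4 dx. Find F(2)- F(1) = 69/2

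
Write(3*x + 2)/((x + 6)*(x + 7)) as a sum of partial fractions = 19/(x + 7) - 16/(x + 6)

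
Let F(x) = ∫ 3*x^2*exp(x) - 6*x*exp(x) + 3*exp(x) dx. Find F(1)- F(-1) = -30*exp(-1) + 6*E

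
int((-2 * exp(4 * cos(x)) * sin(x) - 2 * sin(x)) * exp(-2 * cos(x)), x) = 2*sinh(2*cos(x)) + C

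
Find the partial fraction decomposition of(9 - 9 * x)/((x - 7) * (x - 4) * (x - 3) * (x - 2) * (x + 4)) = 15/(1232*(x + 4)) + 3/(20*(x - 2)) - 9/(14*(x - 3)) + 9/(16*(x - 4)) - 9/(110*(x - 7))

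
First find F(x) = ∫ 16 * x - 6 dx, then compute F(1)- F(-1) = -12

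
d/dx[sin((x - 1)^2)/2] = (x - 1)*cos(x^2 - 2*x + 1)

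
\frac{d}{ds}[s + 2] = 1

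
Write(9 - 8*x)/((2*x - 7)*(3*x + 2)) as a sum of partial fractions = -43/(25*(3*x + 2)) - 38/(25*(2*x - 7))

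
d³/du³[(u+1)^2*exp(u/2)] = u^2*exp(u/2)/8 + 7*u*exp(u/2)/4 + 37*exp(u/2)/8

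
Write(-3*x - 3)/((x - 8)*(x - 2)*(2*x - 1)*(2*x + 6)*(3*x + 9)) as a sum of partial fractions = -4/(735*(2*x - 1)) - 59/(296450*(x + 3)) - 1/(385*(x + 3)^2) + 1/(300*(x - 2)) - 1/(2420*(x - 8))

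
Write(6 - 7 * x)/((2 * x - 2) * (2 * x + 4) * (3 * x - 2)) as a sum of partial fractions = -3/(8*(3*x - 2)) + 5/(24*(x + 2)) - 1/(12*(x - 1))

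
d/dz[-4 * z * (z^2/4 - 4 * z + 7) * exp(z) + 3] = -z^3*exp(z) + 13*z^2*exp(z) + 4*z*exp(z) - 28*exp(z)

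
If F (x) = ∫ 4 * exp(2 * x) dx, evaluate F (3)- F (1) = -2*exp(2) + 2*exp(6)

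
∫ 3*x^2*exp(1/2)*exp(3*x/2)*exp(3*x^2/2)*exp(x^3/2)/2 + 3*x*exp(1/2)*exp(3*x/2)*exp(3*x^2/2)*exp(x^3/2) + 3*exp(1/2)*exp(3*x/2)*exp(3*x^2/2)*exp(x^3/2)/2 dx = exp((x + 1)^3/2) + C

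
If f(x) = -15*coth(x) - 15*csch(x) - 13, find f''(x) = -15*(cosh(x) + 1)^2/sinh(x)^3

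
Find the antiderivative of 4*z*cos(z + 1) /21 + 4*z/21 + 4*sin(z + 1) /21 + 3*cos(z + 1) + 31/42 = (4*z + 63)*(z + 2*sin(z + 1) - 8)/42 + C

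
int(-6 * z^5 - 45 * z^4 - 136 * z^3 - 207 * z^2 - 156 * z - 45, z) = -z^6 - 9*z^5 - 34*z^4 - 69*z^3 - 78*z^2 - 45*z + C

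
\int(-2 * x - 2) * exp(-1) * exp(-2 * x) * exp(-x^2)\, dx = exp(-x^2 - 2*x - 1) + C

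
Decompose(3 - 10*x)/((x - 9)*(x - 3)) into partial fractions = 9/(2*(x - 3)) - 29/(2*(x - 9))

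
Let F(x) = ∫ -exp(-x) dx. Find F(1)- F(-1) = -E + exp(-1)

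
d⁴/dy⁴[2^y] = 2^y*log(2)^4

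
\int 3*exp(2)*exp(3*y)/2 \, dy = exp(3*y + 2)/2 + C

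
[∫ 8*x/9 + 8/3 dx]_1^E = -64/9 + (2*E/3 + 2)^2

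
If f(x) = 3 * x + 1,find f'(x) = 3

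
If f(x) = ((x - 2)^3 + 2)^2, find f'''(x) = 120*x^3 - 720*x^2 + 1440*x - 936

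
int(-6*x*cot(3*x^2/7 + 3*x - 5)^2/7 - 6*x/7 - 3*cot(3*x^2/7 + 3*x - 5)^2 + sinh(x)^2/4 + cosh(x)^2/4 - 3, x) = cot(3*x^2/7 + 3*x - 5) + sinh(2*x)/8 + C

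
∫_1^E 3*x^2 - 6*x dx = -2 + (-2 + E)^2*(1 + E)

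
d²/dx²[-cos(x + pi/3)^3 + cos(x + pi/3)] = (18*sin(x)^2 - 18*sqrt(3)*sin(x)*cos(x) - 19)*cos(x + pi/3)/4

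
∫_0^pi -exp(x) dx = 1 - exp(pi)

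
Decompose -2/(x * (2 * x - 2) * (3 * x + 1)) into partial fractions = -9/(4*(3*x + 1)) - 1/(4*(x - 1)) + 1/x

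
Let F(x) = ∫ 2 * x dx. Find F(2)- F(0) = 4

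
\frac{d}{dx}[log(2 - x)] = 1/(x - 2)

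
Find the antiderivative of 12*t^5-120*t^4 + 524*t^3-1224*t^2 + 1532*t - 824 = 2*t^6 - 24*t^5 + 131*t^4 - 408*t^3 + 766*t^2 - 824*t + C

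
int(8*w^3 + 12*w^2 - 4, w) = 2*w^4 + 4*w^3 - 4*w + C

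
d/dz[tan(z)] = cos(z)^(-2)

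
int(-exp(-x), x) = exp(-x) + C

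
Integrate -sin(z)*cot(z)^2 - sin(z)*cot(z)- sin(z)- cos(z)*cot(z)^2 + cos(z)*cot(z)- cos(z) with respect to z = sqrt(2)*sin(z + pi/4)*cot(z) + C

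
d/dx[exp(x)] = exp(x)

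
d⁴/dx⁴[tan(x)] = 24*tan(x)^5 + 40*tan(x)^3 + 16*tan(x)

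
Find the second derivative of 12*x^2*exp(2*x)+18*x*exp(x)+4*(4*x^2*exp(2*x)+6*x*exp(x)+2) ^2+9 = 1024*x^4*exp(4*x) + 2048*x^3*exp(4*x) + 1728*x^3*exp(3*x) + 768*x^2*exp(4*x) + 3456*x^2*exp(3*x) + 880*x^2*exp(2*x) + 1152*x*exp(3*x) + 1760*x*exp(2*x) + 114*x*exp(x) + 440*exp(2*x) + 228*exp(x)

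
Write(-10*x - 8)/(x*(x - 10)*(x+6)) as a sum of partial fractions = 13/(24*(x + 6)) - 27/(40*(x - 10)) + 2/(15*x)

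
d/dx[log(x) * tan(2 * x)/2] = (2*x*log(x)/cos(2*x)^2 + tan(2*x))/(2*x)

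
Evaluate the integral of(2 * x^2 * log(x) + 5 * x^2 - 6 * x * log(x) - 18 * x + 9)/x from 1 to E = -8 + 3*(-3 + E)^2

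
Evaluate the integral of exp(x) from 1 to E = -E + exp(E)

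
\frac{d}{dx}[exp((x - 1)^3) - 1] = 3*x^2*exp(x^3 - 3*x^2 + 3*x - 1) - 6*x*exp(x^3 - 3*x^2 + 3*x - 1) + 3*exp(x^3 - 3*x^2 + 3*x - 1)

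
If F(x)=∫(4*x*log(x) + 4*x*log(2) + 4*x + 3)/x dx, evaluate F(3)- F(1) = -7*log(2) + 15*log(6)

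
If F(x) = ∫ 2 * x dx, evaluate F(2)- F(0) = 4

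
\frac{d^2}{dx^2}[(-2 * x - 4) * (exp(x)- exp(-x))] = (-2*x*exp(2*x) + 2*x - 8*exp(2*x))*exp(-x)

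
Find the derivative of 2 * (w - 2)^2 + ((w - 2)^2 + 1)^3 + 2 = 6*w^5 - 60*w^4 + 252*w^3 - 552*w^2 + 634*w - 308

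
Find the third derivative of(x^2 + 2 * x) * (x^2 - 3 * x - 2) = 24*x - 6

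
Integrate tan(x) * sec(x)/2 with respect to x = sec(x)/2 + C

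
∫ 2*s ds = s^2 + C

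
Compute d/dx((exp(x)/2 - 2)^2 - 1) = exp(2*x)/2 - 2*exp(x)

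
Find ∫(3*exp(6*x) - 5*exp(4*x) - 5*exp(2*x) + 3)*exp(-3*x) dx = -10*sinh(x) + 2*sinh(3*x) + C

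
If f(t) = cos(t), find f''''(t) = cos(t)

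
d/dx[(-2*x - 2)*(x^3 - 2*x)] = -8*x^3 - 6*x^2 + 8*x + 4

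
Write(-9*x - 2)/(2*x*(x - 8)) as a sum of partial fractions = -37/(8*(x - 8)) + 1/(8*x)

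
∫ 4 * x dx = 2*x^2 + C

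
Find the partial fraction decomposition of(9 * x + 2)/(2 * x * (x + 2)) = 4/(x + 2) + 1/(2*x)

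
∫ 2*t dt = t^2 + C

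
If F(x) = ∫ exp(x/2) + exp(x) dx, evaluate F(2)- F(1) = -2*exp(1/2) + E + exp(2)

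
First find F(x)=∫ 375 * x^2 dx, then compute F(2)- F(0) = 1000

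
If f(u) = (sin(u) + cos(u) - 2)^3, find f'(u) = 3*sqrt(2)*(sqrt(2)*sin(u + pi/4) - 2)^2*cos(u + pi/4)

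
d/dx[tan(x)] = cos(x)^(-2)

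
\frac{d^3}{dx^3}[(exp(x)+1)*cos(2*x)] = 2*exp(x)*sin(2*x) - 11*exp(x)*cos(2*x) + 8*sin(2*x)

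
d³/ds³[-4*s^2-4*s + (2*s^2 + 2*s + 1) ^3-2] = 960*s^3 + 1440*s^2 + 864*s + 192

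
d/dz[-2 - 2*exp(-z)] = 2*exp(-z)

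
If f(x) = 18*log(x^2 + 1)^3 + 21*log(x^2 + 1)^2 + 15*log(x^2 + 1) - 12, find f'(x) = (108*x*log(x^2 + 1)^2 + 84*x*log(x^2 + 1) + 30*x)/(x^2 + 1)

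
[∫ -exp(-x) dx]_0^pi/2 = -1 + exp(-pi/2)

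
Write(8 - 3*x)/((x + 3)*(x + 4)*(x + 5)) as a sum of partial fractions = 23/(2*(x + 5)) - 20/(x + 4) + 17/(2*(x + 3))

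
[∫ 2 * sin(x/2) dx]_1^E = -4*cos(E/2) + 4*cos(1/2)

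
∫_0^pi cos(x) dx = 0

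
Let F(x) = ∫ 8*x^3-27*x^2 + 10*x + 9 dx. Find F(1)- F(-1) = 0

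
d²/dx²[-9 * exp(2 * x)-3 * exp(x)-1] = -36*exp(2*x) - 3*exp(x)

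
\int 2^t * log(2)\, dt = 2^t + C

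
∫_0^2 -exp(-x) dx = -1 + exp(-2)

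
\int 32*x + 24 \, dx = 16*x^2 + 24*x + C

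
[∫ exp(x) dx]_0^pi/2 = -1 + exp(pi/2)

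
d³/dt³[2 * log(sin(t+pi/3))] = 4*cos(t + pi/3)/sin(t + pi/3)^3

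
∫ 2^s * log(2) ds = 2^s + C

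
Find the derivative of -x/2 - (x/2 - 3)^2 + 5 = 5/2 - x/2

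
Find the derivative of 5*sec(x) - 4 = 5*tan(x)*sec(x)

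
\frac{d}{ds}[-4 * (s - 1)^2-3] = 8 - 8*s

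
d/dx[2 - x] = -1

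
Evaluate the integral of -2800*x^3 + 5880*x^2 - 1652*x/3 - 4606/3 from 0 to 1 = -1652/3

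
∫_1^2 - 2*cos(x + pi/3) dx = -2*sin(pi/3 + 2) + 2*sin(1 + pi/3)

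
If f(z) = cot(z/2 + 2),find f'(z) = -1/(2*sin(z/2 + 2)^2)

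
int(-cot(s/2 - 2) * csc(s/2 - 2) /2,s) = csc(s/2 - 2) + C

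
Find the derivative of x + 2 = 1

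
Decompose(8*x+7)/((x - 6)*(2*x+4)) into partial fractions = 9/(16*(x + 2)) + 55/(16*(x - 6))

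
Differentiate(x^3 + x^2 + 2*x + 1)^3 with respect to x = 9*x^8 + 24*x^7 + 63*x^6 + 96*x^5 + 120*x^4 + 108*x^3 + 69*x^2 + 30*x + 6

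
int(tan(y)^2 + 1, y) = tan(y) + C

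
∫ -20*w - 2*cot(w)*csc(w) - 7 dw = -10*w^2 - 7*w + 2*csc(w) + C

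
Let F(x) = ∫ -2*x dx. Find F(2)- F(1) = -3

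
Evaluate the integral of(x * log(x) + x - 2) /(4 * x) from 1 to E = -1/2 + E/4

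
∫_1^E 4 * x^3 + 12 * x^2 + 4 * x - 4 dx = -4 + (-2 + (1 + E)^2)^2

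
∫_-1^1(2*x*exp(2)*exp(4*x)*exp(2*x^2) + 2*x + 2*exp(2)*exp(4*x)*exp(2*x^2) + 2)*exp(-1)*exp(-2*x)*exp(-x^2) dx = -exp(-4) + exp(4)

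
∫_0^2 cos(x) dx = sin(2)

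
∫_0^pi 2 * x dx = pi^2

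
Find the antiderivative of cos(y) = sin(y) + C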